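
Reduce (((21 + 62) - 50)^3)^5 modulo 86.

27

21 + 62 = 83
83 - 50 = 33
(33)^3 ≡ 75 (mod 86)
(75)^5 ≡ 27 (mod 86)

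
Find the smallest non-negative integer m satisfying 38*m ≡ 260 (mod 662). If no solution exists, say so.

gcd(38, 662) = 2, and 2 | 260, so solutions exist.
Divide through by 2: 19*m ≡ 130 (mod 331).
19⁻¹ ≡ 122 (mod 331).
m ≡ 122*130 ≡ 303 (mod 331).
The smallest non-negative solution is m = 303.

303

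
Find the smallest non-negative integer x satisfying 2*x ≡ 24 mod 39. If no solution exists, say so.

gcd(2, 39) = 1, so a unique solution mod 39 exists.
2⁻¹ ≡ 20 (mod 39).
x ≡ 20*24 ≡ 12 (mod 39).

12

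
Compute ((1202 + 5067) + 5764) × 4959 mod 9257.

1025

1202 + 5067 = 6269
6269 + 5764 = 12033 ≡ 2776 (mod 9257)
2776 × 4959 = 13766184 ≡ 1025 (mod 9257)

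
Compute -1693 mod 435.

-1693 = -4*435 + 47, so -1693 ≡ 47 (mod 435).

47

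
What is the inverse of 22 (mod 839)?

267

839 = 38·22 + 3
22 = 7·3 + 1
3 = 3·1 + 0
gcd(22, 839) = 1, so the inverse exists.
Back-substitute for 1:
1 = 1·22 − 7·3
  = −7·839 + 267·22
So 22⁻¹ ≡ 267 (mod 839).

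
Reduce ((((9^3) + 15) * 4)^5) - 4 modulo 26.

(9)^3 ≡ 1 (mod 26)
1 + 15 = 16
16 * 4 = 64 ≡ 12 (mod 26)
(12)^5 ≡ 12 (mod 26)
12 - 4 = 8

8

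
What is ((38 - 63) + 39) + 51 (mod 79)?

65

38 - 63 = -25 ≡ 54 (mod 79)
54 + 39 = 93 ≡ 14 (mod 79)
14 + 51 = 65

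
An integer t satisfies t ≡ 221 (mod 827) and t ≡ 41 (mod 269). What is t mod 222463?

827⁻¹ mod 269: 827×148 ≡ 1 (mod 269), so 827⁻¹ ≡ 148.
t = 221 + 827×((41 − 221)×148 mod 269) = 221 + 827×260 = 215241.

215241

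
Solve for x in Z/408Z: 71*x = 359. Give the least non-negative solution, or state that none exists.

gcd(71, 408) = 1, so a unique solution mod 408 exists.
71⁻¹ ≡ 23 (mod 408).
x ≡ 23*359 ≡ 97 (mod 408).

97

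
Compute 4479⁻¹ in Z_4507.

Apply the Euclidean algorithm and back-substitute:
4507 = 1·4479 + 28
4479 = 159·28 + 27
28 = 1·27 + 1
27 = 27·1 + 0
gcd(4479, 4507) = 1, so the inverse exists.
Bézout: 1 = 160·4507 − 161·4479.
So 4479⁻¹ ≡ −161 ≡ 4346 (mod 4507).

4346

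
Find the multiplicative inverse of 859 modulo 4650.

3589

Apply the Euclidean algorithm and back-substitute:
4650 = 5*859 + 355
859 = 2*355 + 149
355 = 2*149 + 57
149 = 2*57 + 35
57 = 1*35 + 22
35 = 1*22 + 13
22 = 1*13 + 9
13 = 1*9 + 4
9 = 2*4 + 1
4 = 4*1 + 0
gcd(859, 4650) = 1, so the inverse exists.
Bézout: 1 = 196*4650 − 1061*859.
So 859⁻¹ ≡ −1061 ≡ 3589 (mod 4650).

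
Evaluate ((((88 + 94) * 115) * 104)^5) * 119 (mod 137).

88 + 94 = 182 ≡ 45 (mod 137)
45 * 115 = 5175 ≡ 106 (mod 137)
106 * 104 = 11024 ≡ 64 (mod 137)
(64)^5 ≡ 77 (mod 137)
77 * 119 = 9163 ≡ 121 (mod 137)

121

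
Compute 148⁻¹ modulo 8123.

8123 = 54×148 + 131
148 = 1×131 + 17
131 = 7×17 + 12
17 = 1×12 + 5
12 = 2×5 + 2
5 = 2×2 + 1
2 = 2×1 + 0
gcd(148, 8123) = 1, so the inverse exists.
Bézout: 1 = −61×8123 + 3348×148.
So 148⁻¹ ≡ 3348 (mod 8123).

3348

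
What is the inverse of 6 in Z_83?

Run the extended Euclidean algorithm:
83 = 13·6 + 5
6 = 1·5 + 1
5 = 5·1 + 0
gcd(6, 83) = 1, so the inverse exists.
Back-substitute for 1:
1 = 1·6 − 1·5
  = −1·83 + 14·6
So 6⁻¹ ≡ 14 (mod 83).

14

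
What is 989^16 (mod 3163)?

By square-and-multiply:
989^1 ≡ 989 (mod 3163)
989^2 ≡ 989^2 = 978121 ≡ 754 (mod 3163)
989^4 ≡ 754^2 = 568516 ≡ 2339 (mod 3163)
989^8 ≡ 2339^2 = 5470921 ≡ 2094 (mod 3163)
989^16 ≡ 2094^2 = 4384836 ≡ 918 (mod 3163)
So 989^16 ≡ 918 (mod 3163).

918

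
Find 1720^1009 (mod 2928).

1216

By square-and-multiply:
1009 in binary is 1111110001, i.e. 1009 = 512 + 256 + 128 + 64 + 32 + 16 + 1.
1720^1 ≡ 1720 (mod 2928)
1720^2 ≡ 1720^2 = 2958400 ≡ 1120 (mod 2928)
1720^4 ≡ 1120^2 = 1254400 ≡ 1216 (mod 2928)
1720^8 ≡ 1216^2 = 1478656 ≡ 16 (mod 2928)
1720^16 ≡ 16^2 = 256 (mod 2928)
1720^32 ≡ 256^2 = 65536 ≡ 1120 (mod 2928)
1720^64 ≡ 1120^2 = 1254400 ≡ 1216 (mod 2928)
1720^128 ≡ 1216^2 = 1478656 ≡ 16 (mod 2928)
1720^256 ≡ 16^2 = 256 (mod 2928)
1720^512 ≡ 256^2 = 65536 ≡ 1120 (mod 2928)
1720^1009 = 1720^512 · 1720^256 · 1720^128 · 1720^64 · 1720^32 · 1720^16 · 1720^1 ≡ 1120 · 256 · 16 · 1216 · 1120 · 256 · 1720 (mod 2928).
Accumulate the product:
1120 · 256 = 286720 ≡ 2704
2704 · 16 = 43264 ≡ 2272
2272 · 1216 = 2762752 ≡ 1648
1648 · 1120 = 1845760 ≡ 1120
1120 · 256 = 286720 ≡ 2704
2704 · 1720 = 4650880 ≡ 1216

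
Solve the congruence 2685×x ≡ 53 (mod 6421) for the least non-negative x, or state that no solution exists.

5254

gcd(2685, 6421) = 1, so a unique solution mod 6421 exists.
2685⁻¹ ≡ 2401 (mod 6421).
x ≡ 2401×53 ≡ 5254 (mod 6421).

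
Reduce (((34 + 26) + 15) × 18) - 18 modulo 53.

7

34 + 26 = 60 ≡ 7 (mod 53)
7 + 15 = 22
22 × 18 = 396 ≡ 25 (mod 53)
25 - 18 = 7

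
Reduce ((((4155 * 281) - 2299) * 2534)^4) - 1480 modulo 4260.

4155 * 281 = 1167555 ≡ 315 (mod 4260)
315 - 2299 = -1984 ≡ 2276 (mod 4260)
2276 * 2534 = 5767384 ≡ 3604 (mod 4260)
(3604)^4 ≡ 1516 (mod 4260)
1516 - 1480 = 36

36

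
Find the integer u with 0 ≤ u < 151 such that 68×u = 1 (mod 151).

151 = 2×68 + 15
68 = 4×15 + 8
15 = 1×8 + 7
8 = 1×7 + 1
7 = 7×1 + 0
gcd(68, 151) = 1, so the inverse exists.
Bézout: 1 = −9×151 + 20×68.
So 68⁻¹ ≡ 20 (mod 151).

20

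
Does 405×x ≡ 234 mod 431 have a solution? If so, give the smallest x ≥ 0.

gcd(405, 431) = 1, so a unique solution mod 431 exists.
405⁻¹ ≡ 116 (mod 431).
x ≡ 116×234 ≡ 422 (mod 431).

422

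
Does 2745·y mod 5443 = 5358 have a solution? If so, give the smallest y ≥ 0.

228

gcd(2745, 5443) = 1, so a unique solution mod 5443 exists.
2745⁻¹ ≡ 4864 (mod 5443).
y ≡ 4864·5358 ≡ 228 (mod 5443).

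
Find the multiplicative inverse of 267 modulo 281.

281 = 1×267 + 14
267 = 19×14 + 1
14 = 14×1 + 0
gcd(267, 281) = 1, so the inverse exists.
Back-substitute for 1:
1 = 1×267 − 19×14
  = −19×281 + 20×267
So 267⁻¹ ≡ 20 (mod 281).

20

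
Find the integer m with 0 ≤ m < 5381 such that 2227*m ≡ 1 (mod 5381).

981

Apply the Euclidean algorithm and back-substitute:
5381 = 2×2227 + 927
2227 = 2×927 + 373
927 = 2×373 + 181
373 = 2×181 + 11
181 = 16×11 + 5
11 = 2×5 + 1
5 = 5×1 + 0
gcd(2227, 5381) = 1, so the inverse exists.
Bézout: 1 = −406×5381 + 981×2227.
So 2227⁻¹ ≡ 981 (mod 5381).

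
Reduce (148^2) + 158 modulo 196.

110

(148)^2 ≡ 148 (mod 196)
148 + 158 = 306 ≡ 110 (mod 196)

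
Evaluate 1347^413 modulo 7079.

1589

Using repeated squaring:
413 in binary is 110011101, i.e. 413 = 256 + 128 + 16 + 8 + 4 + 1.
1347^1 ≡ 1347 (mod 7079)
1347^2 ≡ 1347^2 = 1814409 ≡ 2185 (mod 7079)
1347^4 ≡ 2185^2 = 4774225 ≡ 2979 (mod 7079)
1347^8 ≡ 2979^2 = 8874441 ≡ 4454 (mod 7079)
1347^16 ≡ 4454^2 = 19838116 ≡ 2758 (mod 7079)
1347^32 ≡ 2758^2 = 7606564 ≡ 3718 (mod 7079)
1347^64 ≡ 3718^2 = 13823524 ≡ 5316 (mod 7079)
1347^128 ≡ 5316^2 = 28259856 ≡ 488 (mod 7079)
1347^256 ≡ 488^2 = 238144 ≡ 4537 (mod 7079)
1347^413 = 1347^256 * 1347^128 * 1347^16 * 1347^8 * 1347^4 * 1347^1 ≡ 4537 * 488 * 2758 * 4454 * 2979 * 1347 (mod 7079).
Accumulate the product:
4537 * 488 = 2214056 ≡ 5408
5408 * 2758 = 14915264 ≡ 6890
6890 * 4454 = 30688060 ≡ 595
595 * 2979 = 1772505 ≡ 2755
2755 * 1347 = 3710985 ≡ 1589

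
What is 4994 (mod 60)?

14

4994 = 83×60 + 14, so 4994 ≡ 14 (mod 60).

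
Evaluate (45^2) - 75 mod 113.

29

(45)^2 ≡ 104 (mod 113)
104 - 75 = 29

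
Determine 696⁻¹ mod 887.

613

887 = 1·696 + 191
696 = 3·191 + 123
191 = 1·123 + 68
123 = 1·68 + 55
68 = 1·55 + 13
55 = 4·13 + 3
13 = 4·3 + 1
3 = 3·1 + 0
gcd(696, 887) = 1, so the inverse exists.
Back-substitute for 1:
1 = 1·13 − 4·3
  = −4·55 + 17·13
  = 17·68 − 21·55
  = −21·123 + 38·68
  = 38·191 − 59·123
  = −59·696 + 215·191
  = 215·887 − 274·696
So 696⁻¹ ≡ −274 ≡ 613 (mod 887).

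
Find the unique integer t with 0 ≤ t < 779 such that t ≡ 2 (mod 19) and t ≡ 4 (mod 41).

496

19⁻¹ mod 41: 19·13 ≡ 1 (mod 41), so 19⁻¹ ≡ 13.
t = 2 + 19·((4 − 2)·13 mod 41) = 2 + 19·26 = 496.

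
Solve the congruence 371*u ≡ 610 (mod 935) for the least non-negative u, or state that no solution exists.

420

gcd(371, 935) = 1, so a unique solution mod 935 exists.
371⁻¹ ≡ 436 (mod 935).
u ≡ 436*610 ≡ 420 (mod 935).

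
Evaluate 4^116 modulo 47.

4

Using repeated squaring:
116 in binary is 1110100, i.e. 116 = 64 + 32 + 16 + 4.
4^1 ≡ 4 (mod 47)
4^2 ≡ 4^2 = 16 (mod 47)
4^4 ≡ 16^2 = 256 ≡ 21 (mod 47)
4^8 ≡ 21^2 = 441 ≡ 18 (mod 47)
4^16 ≡ 18^2 = 324 ≡ 42 (mod 47)
4^32 ≡ 42^2 = 1764 ≡ 25 (mod 47)
4^64 ≡ 25^2 = 625 ≡ 14 (mod 47)
4^116 = 4^64 * 4^32 * 4^16 * 4^4 ≡ 14 * 25 * 42 * 21 (mod 47).
Accumulate the product:
14 * 25 = 350 ≡ 21
21 * 42 = 882 ≡ 36
36 * 21 = 756 ≡ 4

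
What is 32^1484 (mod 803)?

89

1484 in binary is 10111001100, i.e. 1484 = 1024 + 256 + 128 + 64 + 8 + 4.
32^1 ≡ 32 (mod 803)
32^2 ≡ 32^2 = 1024 ≡ 221 (mod 803)
32^4 ≡ 221^2 = 48841 ≡ 661 (mod 803)
32^8 ≡ 661^2 = 436921 ≡ 89 (mod 803)
32^16 ≡ 89^2 = 7921 ≡ 694 (mod 803)
32^32 ≡ 694^2 = 481636 ≡ 639 (mod 803)
32^64 ≡ 639^2 = 408321 ≡ 397 (mod 803)
32^128 ≡ 397^2 = 157609 ≡ 221 (mod 803)
32^256 ≡ 221^2 = 48841 ≡ 661 (mod 803)
32^512 ≡ 661^2 = 436921 ≡ 89 (mod 803)
32^1024 ≡ 89^2 = 7921 ≡ 694 (mod 803)
32^1484 = 32^1024 · 32^256 · 32^128 · 32^64 · 32^8 · 32^4 ≡ 694 · 661 · 221 · 397 · 89 · 661 (mod 803).
Accumulate the product:
694 · 661 = 458734 ≡ 221
221 · 221 = 48841 ≡ 661
661 · 397 = 262417 ≡ 639
639 · 89 = 56871 ≡ 661
661 · 661 = 436921 ≡ 89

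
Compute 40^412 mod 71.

9

412 in binary is 110011100, i.e. 412 = 256 + 128 + 16 + 8 + 4.
40^1 ≡ 40 (mod 71)
40^2 ≡ 40^2 = 1600 ≡ 38 (mod 71)
40^4 ≡ 38^2 = 1444 ≡ 24 (mod 71)
40^8 ≡ 24^2 = 576 ≡ 8 (mod 71)
40^16 ≡ 8^2 = 64 (mod 71)
40^32 ≡ 64^2 = 4096 ≡ 49 (mod 71)
40^64 ≡ 49^2 = 2401 ≡ 58 (mod 71)
40^128 ≡ 58^2 = 3364 ≡ 27 (mod 71)
40^256 ≡ 27^2 = 729 ≡ 19 (mod 71)
40^412 = 40^256 · 40^128 · 40^16 · 40^8 · 40^4 ≡ 19 · 27 · 64 · 8 · 24 (mod 71).
Accumulate the product:
19 · 27 = 513 ≡ 16
16 · 64 = 1024 ≡ 30
30 · 8 = 240 ≡ 27
27 · 24 = 648 ≡ 9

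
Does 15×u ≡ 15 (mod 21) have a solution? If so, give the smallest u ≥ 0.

gcd(15, 21) = 3, and 3 | 15, so solutions exist.
Divide through by 3: 5×u ≡ 5 mod 7.
5⁻¹ ≡ 3 (mod 7).
u ≡ 3×5 ≡ 1 (mod 7).
The smallest non-negative solution is u = 1.

1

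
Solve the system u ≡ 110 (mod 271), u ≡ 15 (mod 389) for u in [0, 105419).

271⁻¹ mod 389: 271·89 ≡ 1 (mod 389), so 271⁻¹ ≡ 89.
u = 110 + 271·((15 − 110)·89 mod 389) = 110 + 271·103 = 28023.

28023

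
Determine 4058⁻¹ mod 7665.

Apply the Euclidean algorithm and back-substitute:
7665 = 1×4058 + 3607
4058 = 1×3607 + 451
3607 = 7×451 + 450
451 = 1×450 + 1
450 = 450×1 + 0
gcd(4058, 7665) = 1, so the inverse exists.
Back-substitute for 1:
1 = 1×451 − 1×450
  = −1×3607 + 8×451
  = 8×4058 − 9×3607
  = −9×7665 + 17×4058
So 4058⁻¹ ≡ 17 (mod 7665).

17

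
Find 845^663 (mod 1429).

1362

Compute successive squares:
663 in binary is 1010010111, i.e. 663 = 512 + 128 + 16 + 4 + 2 + 1.
845^1 ≡ 845 (mod 1429)
845^2 ≡ 845^2 = 714025 ≡ 954 (mod 1429)
845^4 ≡ 954^2 = 910116 ≡ 1272 (mod 1429)
845^8 ≡ 1272^2 = 1617984 ≡ 356 (mod 1429)
845^16 ≡ 356^2 = 126736 ≡ 984 (mod 1429)
845^32 ≡ 984^2 = 968256 ≡ 823 (mod 1429)
845^64 ≡ 823^2 = 677329 ≡ 1412 (mod 1429)
845^128 ≡ 1412^2 = 1993744 ≡ 289 (mod 1429)
845^256 ≡ 289^2 = 83521 ≡ 639 (mod 1429)
845^512 ≡ 639^2 = 408321 ≡ 1056 (mod 1429)
845^663 = 845^512 · 845^128 · 845^16 · 845^4 · 845^2 · 845^1 ≡ 1056 · 289 · 984 · 1272 · 954 · 845 (mod 1429).
Accumulate the product:
1056 · 289 = 305184 ≡ 807
807 · 984 = 794088 ≡ 993
993 · 1272 = 1263096 ≡ 1289
1289 · 954 = 1229706 ≡ 766
766 · 845 = 647270 ≡ 1362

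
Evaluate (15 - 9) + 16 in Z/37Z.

22

15 - 9 = 6
6 + 16 = 22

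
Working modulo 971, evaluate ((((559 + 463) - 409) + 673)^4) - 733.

559 + 463 = 1022 ≡ 51 (mod 971)
51 - 409 = -358 ≡ 613 (mod 971)
613 + 673 = 1286 ≡ 315 (mod 971)
(315)^4 ≡ 475 (mod 971)
475 - 733 = -258 ≡ 713 (mod 971)

713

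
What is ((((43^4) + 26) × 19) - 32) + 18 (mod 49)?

16

(43)^4 ≡ 22 (mod 49)
22 + 26 = 48
48 × 19 = 912 ≡ 30 (mod 49)
30 - 32 = -2 ≡ 47 (mod 49)
47 + 18 = 65 ≡ 16 (mod 49)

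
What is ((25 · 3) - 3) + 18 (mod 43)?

25 · 3 = 75 ≡ 32 (mod 43)
32 - 3 = 29
29 + 18 = 47 ≡ 4 (mod 43)

4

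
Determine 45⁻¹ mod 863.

Run the extended Euclidean algorithm:
863 = 19×45 + 8
45 = 5×8 + 5
8 = 1×5 + 3
5 = 1×3 + 2
3 = 1×2 + 1
2 = 2×1 + 0
gcd(45, 863) = 1, so the inverse exists.
Back-substitute for 1:
1 = 1×3 − 1×2
  = −1×5 + 2×3
  = 2×8 − 3×5
  = −3×45 + 17×8
  = 17×863 − 326×45
So 45⁻¹ ≡ −326 ≡ 537 (mod 863).

537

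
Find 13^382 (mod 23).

382 in binary is 101111110, i.e. 382 = 256 + 64 + 32 + 16 + 8 + 4 + 2.
13^1 ≡ 13 (mod 23)
13^2 ≡ 13^2 = 169 ≡ 8 (mod 23)
13^4 ≡ 8^2 = 64 ≡ 18 (mod 23)
13^8 ≡ 18^2 = 324 ≡ 2 (mod 23)
13^16 ≡ 2^2 = 4 (mod 23)
13^32 ≡ 4^2 = 16 (mod 23)
13^64 ≡ 16^2 = 256 ≡ 3 (mod 23)
13^128 ≡ 3^2 = 9 (mod 23)
13^256 ≡ 9^2 = 81 ≡ 12 (mod 23)
13^382 = 13^256 · 13^64 · 13^32 · 13^16 · 13^8 · 13^4 · 13^2 ≡ 12 · 3 · 16 · 4 · 2 · 18 · 8 (mod 23).
Accumulate the product:
12 · 3 = 36 ≡ 13
13 · 16 = 208 ≡ 1
1 · 4 = 4
4 · 2 = 8
8 · 18 = 144 ≡ 6
6 · 8 = 48 ≡ 2

2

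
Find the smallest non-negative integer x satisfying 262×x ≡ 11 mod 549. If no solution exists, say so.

gcd(262, 549) = 1, so a unique solution mod 549 exists.
262⁻¹ ≡ 505 (mod 549).
x ≡ 505×11 ≡ 65 (mod 549).

65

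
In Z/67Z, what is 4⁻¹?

67 = 16·4 + 3
4 = 1·3 + 1
3 = 3·1 + 0
gcd(4, 67) = 1, so the inverse exists.
Bézout: 1 = −1·67 + 17·4.
So 4⁻¹ ≡ 17 (mod 67).

17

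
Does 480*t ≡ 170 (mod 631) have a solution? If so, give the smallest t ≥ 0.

gcd(480, 631) = 1, so a unique solution mod 631 exists.
480⁻¹ ≡ 117 (mod 631).
t ≡ 117*170 ≡ 329 (mod 631).

329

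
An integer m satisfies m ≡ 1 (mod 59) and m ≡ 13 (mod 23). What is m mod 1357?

59⁻¹ mod 23: 59*16 ≡ 1 (mod 23), so 59⁻¹ ≡ 16.
m = 1 + 59*((13 − 1)*16 mod 23) = 1 + 59*8 = 473.
Check: 473 mod 59 = 1, 473 mod 23 = 13. ✓

473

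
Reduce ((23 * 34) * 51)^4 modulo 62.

23 * 34 = 782 ≡ 38 (mod 62)
38 * 51 = 1938 ≡ 16 (mod 62)
(16)^4 ≡ 2 (mod 62)

2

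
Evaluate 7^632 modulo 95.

By square-and-multiply:
632 in binary is 1001111000, i.e. 632 = 512 + 64 + 32 + 16 + 8.
7^1 ≡ 7 (mod 95)
7^2 ≡ 7^2 = 49 (mod 95)
7^4 ≡ 49^2 = 2401 ≡ 26 (mod 95)
7^8 ≡ 26^2 = 676 ≡ 11 (mod 95)
7^16 ≡ 11^2 = 121 ≡ 26 (mod 95)
7^32 ≡ 26^2 = 676 ≡ 11 (mod 95)
7^64 ≡ 11^2 = 121 ≡ 26 (mod 95)
7^128 ≡ 26^2 = 676 ≡ 11 (mod 95)
7^256 ≡ 11^2 = 121 ≡ 26 (mod 95)
7^512 ≡ 26^2 = 676 ≡ 11 (mod 95)
7^632 = 7^512 · 7^64 · 7^32 · 7^16 · 7^8 ≡ 11 · 26 · 11 · 26 · 11 (mod 95).
Accumulate the product:
11 · 26 = 286 ≡ 1
1 · 11 = 11
11 · 26 = 286 ≡ 1
1 · 11 = 11

11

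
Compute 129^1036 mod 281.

128

Compute successive squares:
1036 in binary is 10000001100, i.e. 1036 = 1024 + 8 + 4.
129^1 ≡ 129 (mod 281)
129^2 ≡ 129^2 = 16641 ≡ 62 (mod 281)
129^4 ≡ 62^2 = 3844 ≡ 191 (mod 281)
129^8 ≡ 191^2 = 36481 ≡ 232 (mod 281)
129^16 ≡ 232^2 = 53824 ≡ 153 (mod 281)
129^32 ≡ 153^2 = 23409 ≡ 86 (mod 281)
129^64 ≡ 86^2 = 7396 ≡ 90 (mod 281)
129^128 ≡ 90^2 = 8100 ≡ 232 (mod 281)
129^256 ≡ 232^2 = 53824 ≡ 153 (mod 281)
129^512 ≡ 153^2 = 23409 ≡ 86 (mod 281)
129^1024 ≡ 86^2 = 7396 ≡ 90 (mod 281)
129^1036 = 129^1024 × 129^8 × 129^4 ≡ 90 × 232 × 191 (mod 281).
Accumulate the product:
90 × 232 = 20880 ≡ 86
86 × 191 = 16426 ≡ 128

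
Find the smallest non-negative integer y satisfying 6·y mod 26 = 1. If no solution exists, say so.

no solution

gcd(6, 26) = 2, and 2 does not divide 1.
So the congruence has no solution.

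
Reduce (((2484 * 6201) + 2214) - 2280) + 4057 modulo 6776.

5427

2484 * 6201 = 15403284 ≡ 1436 (mod 6776)
1436 + 2214 = 3650
3650 - 2280 = 1370
1370 + 4057 = 5427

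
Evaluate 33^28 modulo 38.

5

Compute successive squares:
28 in binary is 11100, i.e. 28 = 16 + 8 + 4.
33^1 ≡ 33 (mod 38)
33^2 ≡ 33^2 = 1089 ≡ 25 (mod 38)
33^4 ≡ 25^2 = 625 ≡ 17 (mod 38)
33^8 ≡ 17^2 = 289 ≡ 23 (mod 38)
33^16 ≡ 23^2 = 529 ≡ 35 (mod 38)
33^28 = 33^16 * 33^8 * 33^4 ≡ 35 * 23 * 17 (mod 38).
Accumulate the product:
35 * 23 = 805 ≡ 7
7 * 17 = 119 ≡ 5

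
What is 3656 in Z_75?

3656 = 48×75 + 56, so 3656 ≡ 56 (mod 75).

56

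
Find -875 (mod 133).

-875 = -7·133 + 56, so -875 ≡ 56 (mod 133).

56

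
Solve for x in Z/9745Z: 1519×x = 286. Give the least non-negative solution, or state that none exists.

gcd(1519, 9745) = 1, so a unique solution mod 9745 exists.
1519⁻¹ ≡ 4664 (mod 9745).
x ≡ 4664×286 ≡ 8584 (mod 9745).

8584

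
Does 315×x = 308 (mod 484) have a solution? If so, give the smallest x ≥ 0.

gcd(315, 484) = 1, so a unique solution mod 484 exists.
315⁻¹ ≡ 63 (mod 484).
x ≡ 63×308 ≡ 44 (mod 484).

44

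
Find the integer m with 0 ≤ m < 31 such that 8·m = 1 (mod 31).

4

Run the extended Euclidean algorithm:
31 = 3*8 + 7
8 = 1*7 + 1
7 = 7*1 + 0
gcd(8, 31) = 1, so the inverse exists.
Bézout: 1 = −1*31 + 4*8.
So 8⁻¹ ≡ 4 (mod 31).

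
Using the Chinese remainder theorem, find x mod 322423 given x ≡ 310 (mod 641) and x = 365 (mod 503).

641⁻¹ mod 503: 641·113 ≡ 1 (mod 503), so 641⁻¹ ≡ 113.
x = 310 + 641·((365 − 310)·113 mod 503) = 310 + 641·179 = 115049.
Check: 115049 mod 641 = 310, 115049 mod 503 = 365. ✓

115049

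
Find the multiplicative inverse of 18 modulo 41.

16

Apply the Euclidean algorithm and back-substitute:
41 = 2·18 + 5
18 = 3·5 + 3
5 = 1·3 + 2
3 = 1·2 + 1
2 = 2·1 + 0
gcd(18, 41) = 1, so the inverse exists.
Back-substitute for 1:
1 = 1·3 − 1·2
  = −1·5 + 2·3
  = 2·18 − 7·5
  = −7·41 + 16·18
So 18⁻¹ ≡ 16 (mod 41).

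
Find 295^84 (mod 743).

82

Using repeated squaring:
84 in binary is 1010100, i.e. 84 = 64 + 16 + 4.
295^1 ≡ 295 (mod 743)
295^2 ≡ 295^2 = 87025 ≡ 94 (mod 743)
295^4 ≡ 94^2 = 8836 ≡ 663 (mod 743)
295^8 ≡ 663^2 = 439569 ≡ 456 (mod 743)
295^16 ≡ 456^2 = 207936 ≡ 639 (mod 743)
295^32 ≡ 639^2 = 408321 ≡ 414 (mod 743)
295^64 ≡ 414^2 = 171396 ≡ 506 (mod 743)
295^84 = 295^64 · 295^16 · 295^4 ≡ 506 · 639 · 663 (mod 743).
Accumulate the product:
506 · 639 = 323334 ≡ 129
129 · 663 = 85527 ≡ 82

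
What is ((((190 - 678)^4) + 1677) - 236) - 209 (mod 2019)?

190 - 678 = -488 ≡ 1531 (mod 2019)
(1531)^4 ≡ 1528 (mod 2019)
1528 + 1677 = 3205 ≡ 1186 (mod 2019)
1186 - 236 = 950
950 - 209 = 741

741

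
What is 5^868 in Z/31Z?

5

By square-and-multiply:
868 in binary is 1101100100, i.e. 868 = 512 + 256 + 64 + 32 + 4.
5^1 ≡ 5 (mod 31)
5^2 ≡ 5^2 = 25 (mod 31)
5^4 ≡ 25^2 = 625 ≡ 5 (mod 31)
5^8 ≡ 5^2 = 25 (mod 31)
5^16 ≡ 25^2 = 625 ≡ 5 (mod 31)
5^32 ≡ 5^2 = 25 (mod 31)
5^64 ≡ 25^2 = 625 ≡ 5 (mod 31)
5^128 ≡ 5^2 = 25 (mod 31)
5^256 ≡ 25^2 = 625 ≡ 5 (mod 31)
5^512 ≡ 5^2 = 25 (mod 31)
5^868 = 5^512 * 5^256 * 5^64 * 5^32 * 5^4 ≡ 25 * 5 * 5 * 25 * 5 (mod 31).
Accumulate the product:
25 * 5 = 125 ≡ 1
1 * 5 = 5
5 * 25 = 125 ≡ 1
1 * 5 = 5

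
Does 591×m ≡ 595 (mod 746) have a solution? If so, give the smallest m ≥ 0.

gcd(591, 746) = 1, so a unique solution mod 746 exists.
591⁻¹ ≡ 77 (mod 746).
m ≡ 77×595 ≡ 309 (mod 746).

309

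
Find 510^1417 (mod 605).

1417 in binary is 10110001001, i.e. 1417 = 1024 + 256 + 128 + 8 + 1.
510^1 ≡ 510 (mod 605)
510^2 ≡ 510^2 = 260100 ≡ 555 (mod 605)
510^4 ≡ 555^2 = 308025 ≡ 80 (mod 605)
510^8 ≡ 80^2 = 6400 ≡ 350 (mod 605)
510^16 ≡ 350^2 = 122500 ≡ 290 (mod 605)
510^32 ≡ 290^2 = 84100 ≡ 5 (mod 605)
510^64 ≡ 5^2 = 25 (mod 605)
510^128 ≡ 25^2 = 625 ≡ 20 (mod 605)
510^256 ≡ 20^2 = 400 (mod 605)
510^512 ≡ 400^2 = 160000 ≡ 280 (mod 605)
510^1024 ≡ 280^2 = 78400 ≡ 355 (mod 605)
510^1417 = 510^1024 · 510^256 · 510^128 · 510^8 · 510^1 ≡ 355 · 400 · 20 · 350 · 510 (mod 605).
Accumulate the product:
355 · 400 = 142000 ≡ 430
430 · 20 = 8600 ≡ 130
130 · 350 = 45500 ≡ 125
125 · 510 = 63750 ≡ 225

225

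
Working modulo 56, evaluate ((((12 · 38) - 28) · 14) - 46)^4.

12 · 38 = 456 ≡ 8 (mod 56)
8 - 28 = -20 ≡ 36 (mod 56)
36 · 14 = 504 ≡ 0 (mod 56)
0 - 46 = -46 ≡ 10 (mod 56)
(10)^4 ≡ 32 (mod 56)

32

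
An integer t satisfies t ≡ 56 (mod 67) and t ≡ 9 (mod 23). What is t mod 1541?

860

67⁻¹ mod 23: 67*11 ≡ 1 (mod 23), so 67⁻¹ ≡ 11.
t = 56 + 67*((9 − 56)*11 mod 23) = 56 + 67*12 = 860.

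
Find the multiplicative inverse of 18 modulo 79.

79 = 4·18 + 7
18 = 2·7 + 4
7 = 1·4 + 3
4 = 1·3 + 1
3 = 3·1 + 0
gcd(18, 79) = 1, so the inverse exists.
Back-substitute for 1:
1 = 1·4 − 1·3
  = −1·7 + 2·4
  = 2·18 − 5·7
  = −5·79 + 22·18
So 18⁻¹ ≡ 22 (mod 79).

22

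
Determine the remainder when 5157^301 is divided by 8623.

336

5157^1 ≡ 5157 (mod 8623)
5157^2 ≡ 5157^2 = 26594649 ≡ 1317 (mod 8623)
5157^4 ≡ 1317^2 = 1734489 ≡ 1266 (mod 8623)
5157^8 ≡ 1266^2 = 1602756 ≡ 7501 (mod 8623)
5157^16 ≡ 7501^2 = 56265001 ≡ 8549 (mod 8623)
5157^32 ≡ 8549^2 = 73085401 ≡ 5476 (mod 8623)
5157^64 ≡ 5476^2 = 29986576 ≡ 4405 (mod 8623)
5157^128 ≡ 4405^2 = 19404025 ≡ 2275 (mod 8623)
5157^256 ≡ 2275^2 = 5175625 ≡ 1825 (mod 8623)
5157^301 = 5157^256 × 5157^32 × 5157^8 × 5157^4 × 5157^1 ≡ 1825 × 5476 × 7501 × 1266 × 5157 (mod 8623).
Accumulate the product:
1825 × 5476 = 9993700 ≡ 8266
8266 × 7501 = 62003266 ≡ 3896
3896 × 1266 = 4932336 ≡ 8603
8603 × 5157 = 44365671 ≡ 336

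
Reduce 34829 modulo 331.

74

34829 = 105×331 + 74, so 34829 ≡ 74 (mod 331).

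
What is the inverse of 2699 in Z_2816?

1059

2816 = 1*2699 + 117
2699 = 23*117 + 8
117 = 14*8 + 5
8 = 1*5 + 3
5 = 1*3 + 2
3 = 1*2 + 1
2 = 2*1 + 0
gcd(2699, 2816) = 1, so the inverse exists.
Back-substitute for 1:
1 = 1*3 − 1*2
  = −1*5 + 2*3
  = 2*8 − 3*5
  = −3*117 + 44*8
  = 44*2699 − 1015*117
  = −1015*2816 + 1059*2699
So 2699⁻¹ ≡ 1059 (mod 2816).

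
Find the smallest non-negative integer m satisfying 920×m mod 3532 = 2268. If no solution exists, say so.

gcd(920, 3532) = 4, and 4 | 2268, so solutions exist.
Divide through by 4: 230×m mod 883 = 567.
230⁻¹ ≡ 549 (mod 883).
m ≡ 549×567 ≡ 467 (mod 883).
The smallest non-negative solution is m = 467.

467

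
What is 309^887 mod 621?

405

309^1 ≡ 309 (mod 621)
309^2 ≡ 309^2 = 95481 ≡ 468 (mod 621)
309^4 ≡ 468^2 = 219024 ≡ 432 (mod 621)
309^8 ≡ 432^2 = 186624 ≡ 324 (mod 621)
309^16 ≡ 324^2 = 104976 ≡ 27 (mod 621)
309^32 ≡ 27^2 = 729 ≡ 108 (mod 621)
309^64 ≡ 108^2 = 11664 ≡ 486 (mod 621)
309^128 ≡ 486^2 = 236196 ≡ 216 (mod 621)
309^256 ≡ 216^2 = 46656 ≡ 81 (mod 621)
309^512 ≡ 81^2 = 6561 ≡ 351 (mod 621)
309^887 = 309^512 · 309^256 · 309^64 · 309^32 · 309^16 · 309^4 · 309^2 · 309^1 ≡ 351 · 81 · 486 · 108 · 27 · 432 · 468 · 309 (mod 621).
Accumulate the product:
351 · 81 = 28431 ≡ 486
486 · 486 = 236196 ≡ 216
216 · 108 = 23328 ≡ 351
351 · 27 = 9477 ≡ 162
162 · 432 = 69984 ≡ 432
432 · 468 = 202176 ≡ 351
351 · 309 = 108459 ≡ 405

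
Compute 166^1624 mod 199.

1624 in binary is 11001011000, i.e. 1624 = 1024 + 512 + 64 + 16 + 8.
166^1 ≡ 166 (mod 199)
166^2 ≡ 166^2 = 27556 ≡ 94 (mod 199)
166^4 ≡ 94^2 = 8836 ≡ 80 (mod 199)
166^8 ≡ 80^2 = 6400 ≡ 32 (mod 199)
166^16 ≡ 32^2 = 1024 ≡ 29 (mod 199)
166^32 ≡ 29^2 = 841 ≡ 45 (mod 199)
166^64 ≡ 45^2 = 2025 ≡ 35 (mod 199)
166^128 ≡ 35^2 = 1225 ≡ 31 (mod 199)
166^256 ≡ 31^2 = 961 ≡ 165 (mod 199)
166^512 ≡ 165^2 = 27225 ≡ 161 (mod 199)
166^1024 ≡ 161^2 = 25921 ≡ 51 (mod 199)
166^1624 = 166^1024 * 166^512 * 166^64 * 166^16 * 166^8 ≡ 51 * 161 * 35 * 29 * 32 (mod 199).
Accumulate the product:
51 * 161 = 8211 ≡ 52
52 * 35 = 1820 ≡ 29
29 * 29 = 841 ≡ 45
45 * 32 = 1440 ≡ 47

47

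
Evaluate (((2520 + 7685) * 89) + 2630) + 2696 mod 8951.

2520 + 7685 = 10205 ≡ 1254 (mod 8951)
1254 * 89 = 111606 ≡ 4194 (mod 8951)
4194 + 2630 = 6824
6824 + 2696 = 9520 ≡ 569 (mod 8951)

569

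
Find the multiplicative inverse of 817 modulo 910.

By the extended Euclidean algorithm:
910 = 1*817 + 93
817 = 8*93 + 73
93 = 1*73 + 20
73 = 3*20 + 13
20 = 1*13 + 7
13 = 1*7 + 6
7 = 1*6 + 1
6 = 6*1 + 0
gcd(817, 910) = 1, so the inverse exists.
Bézout: 1 = 123*910 − 137*817.
So 817⁻¹ ≡ −137 ≡ 773 (mod 910).

773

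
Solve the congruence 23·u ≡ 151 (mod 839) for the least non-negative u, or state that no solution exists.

116

gcd(23, 839) = 1, so a unique solution mod 839 exists.
23⁻¹ ≡ 73 (mod 839).
u ≡ 73·151 ≡ 116 (mod 839).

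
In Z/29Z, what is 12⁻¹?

Run the extended Euclidean algorithm:
29 = 2·12 + 5
12 = 2·5 + 2
5 = 2·2 + 1
2 = 2·1 + 0
gcd(12, 29) = 1, so the inverse exists.
Back-substitute for 1:
1 = 1·5 − 2·2
  = −2·12 + 5·5
  = 5·29 − 12·12
So 12⁻¹ ≡ −12 ≡ 17 (mod 29).

17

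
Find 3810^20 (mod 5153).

3745

Using repeated squaring:
20 in binary is 10100, i.e. 20 = 16 + 4.
3810^1 ≡ 3810 (mod 5153)
3810^2 ≡ 3810^2 = 14516100 ≡ 99 (mod 5153)
3810^4 ≡ 99^2 = 9801 ≡ 4648 (mod 5153)
3810^8 ≡ 4648^2 = 21603904 ≡ 2528 (mod 5153)
3810^16 ≡ 2528^2 = 6390784 ≡ 1064 (mod 5153)
3810^20 = 3810^16 · 3810^4 ≡ 1064 · 4648 (mod 5153).
1064 · 4648 = 4945472 ≡ 3745 (mod 5153).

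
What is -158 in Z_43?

-158 = -4×43 + 14, so -158 ≡ 14 (mod 43).

14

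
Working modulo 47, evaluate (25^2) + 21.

35

(25)^2 ≡ 14 (mod 47)
14 + 21 = 35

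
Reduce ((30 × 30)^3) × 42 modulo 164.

156

30 × 30 = 900 ≡ 80 (mod 164)
(80)^3 ≡ 156 (mod 164)
156 × 42 = 6552 ≡ 156 (mod 164)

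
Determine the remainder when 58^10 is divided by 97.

Compute successive squares:
58^1 ≡ 58 (mod 97)
58^2 ≡ 58^2 = 3364 ≡ 66 (mod 97)
58^4 ≡ 66^2 = 4356 ≡ 88 (mod 97)
58^8 ≡ 88^2 = 7744 ≡ 81 (mod 97)
58^10 = 58^8 × 58^2 ≡ 81 × 66 (mod 97).
81 × 66 = 5346 ≡ 11 (mod 97).

11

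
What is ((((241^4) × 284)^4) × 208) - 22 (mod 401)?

133

(241)^4 ≡ 86 (mod 401)
86 × 284 = 24424 ≡ 364 (mod 401)
(364)^4 ≡ 288 (mod 401)
288 × 208 = 59904 ≡ 155 (mod 401)
155 - 22 = 133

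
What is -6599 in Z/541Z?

-6599 = -13×541 + 434, so -6599 ≡ 434 (mod 541).

434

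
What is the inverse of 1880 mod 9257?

By the extended Euclidean algorithm:
9257 = 4·1880 + 1737
1880 = 1·1737 + 143
1737 = 12·143 + 21
143 = 6·21 + 17
21 = 1·17 + 4
17 = 4·4 + 1
4 = 4·1 + 0
gcd(1880, 9257) = 1, so the inverse exists.
Back-substitute for 1:
1 = 1·17 − 4·4
  = −4·21 + 5·17
  = 5·143 − 34·21
  = −34·1737 + 413·143
  = 413·1880 − 447·1737
  = −447·9257 + 2201·1880
So 1880⁻¹ ≡ 2201 (mod 9257).

2201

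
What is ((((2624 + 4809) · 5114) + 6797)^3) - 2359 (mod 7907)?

7331

2624 + 4809 = 7433
7433 · 5114 = 38012362 ≡ 3413 (mod 7907)
3413 + 6797 = 10210 ≡ 2303 (mod 7907)
(2303)^3 ≡ 1783 (mod 7907)
1783 - 2359 = -576 ≡ 7331 (mod 7907)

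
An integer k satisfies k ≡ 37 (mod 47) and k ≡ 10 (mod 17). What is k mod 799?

554

47⁻¹ mod 17: 47×4 ≡ 1 (mod 17), so 47⁻¹ ≡ 4.
k = 37 + 47×((10 − 37)×4 mod 17) = 37 + 47×11 = 554.
Check: 554 mod 47 = 37, 554 mod 17 = 10. ✓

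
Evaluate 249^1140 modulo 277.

30

By square-and-multiply:
1140 in binary is 10001110100, i.e. 1140 = 1024 + 64 + 32 + 16 + 4.
249^1 ≡ 249 (mod 277)
249^2 ≡ 249^2 = 62001 ≡ 230 (mod 277)
249^4 ≡ 230^2 = 52900 ≡ 270 (mod 277)
249^8 ≡ 270^2 = 72900 ≡ 49 (mod 277)
249^16 ≡ 49^2 = 2401 ≡ 185 (mod 277)
249^32 ≡ 185^2 = 34225 ≡ 154 (mod 277)
249^64 ≡ 154^2 = 23716 ≡ 171 (mod 277)
249^128 ≡ 171^2 = 29241 ≡ 156 (mod 277)
249^256 ≡ 156^2 = 24336 ≡ 237 (mod 277)
249^512 ≡ 237^2 = 56169 ≡ 215 (mod 277)
249^1024 ≡ 215^2 = 46225 ≡ 243 (mod 277)
249^1140 = 249^1024 × 249^64 × 249^32 × 249^16 × 249^4 ≡ 243 × 171 × 154 × 185 × 270 (mod 277).
Accumulate the product:
243 × 171 = 41553 ≡ 3
3 × 154 = 462 ≡ 185
185 × 185 = 34225 ≡ 154
154 × 270 = 41580 ≡ 30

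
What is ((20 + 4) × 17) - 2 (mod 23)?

15

20 + 4 = 24 ≡ 1 (mod 23)
1 × 17 = 17
17 - 2 = 15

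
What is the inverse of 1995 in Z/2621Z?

2621 = 1×1995 + 626
1995 = 3×626 + 117
626 = 5×117 + 41
117 = 2×41 + 35
41 = 1×35 + 6
35 = 5×6 + 5
6 = 1×5 + 1
5 = 5×1 + 0
gcd(1995, 2621) = 1, so the inverse exists.
Bézout: 1 = 341×2621 − 448×1995.
So 1995⁻¹ ≡ −448 ≡ 2173 (mod 2621).

2173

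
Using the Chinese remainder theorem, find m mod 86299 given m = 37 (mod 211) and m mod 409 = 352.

3624

211⁻¹ mod 409: 211*126 ≡ 1 (mod 409), so 211⁻¹ ≡ 126.
m = 37 + 211*((352 − 37)*126 mod 409) = 37 + 211*17 = 3624.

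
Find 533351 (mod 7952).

533351 = 67·7952 + 567, so 533351 ≡ 567 (mod 7952).

567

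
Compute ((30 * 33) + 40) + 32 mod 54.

30 * 33 = 990 ≡ 18 (mod 54)
18 + 40 = 58 ≡ 4 (mod 54)
4 + 32 = 36

36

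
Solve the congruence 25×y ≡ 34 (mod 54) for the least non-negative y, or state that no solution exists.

gcd(25, 54) = 1, so a unique solution mod 54 exists.
25⁻¹ ≡ 13 (mod 54).
y ≡ 13×34 ≡ 10 (mod 54).

10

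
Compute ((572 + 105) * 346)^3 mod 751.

572 + 105 = 677
677 * 346 = 234242 ≡ 681 (mod 751)
(681)^3 ≡ 207 (mod 751)

207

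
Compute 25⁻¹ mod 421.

Apply the Euclidean algorithm and back-substitute:
421 = 16×25 + 21
25 = 1×21 + 4
21 = 5×4 + 1
4 = 4×1 + 0
gcd(25, 421) = 1, so the inverse exists.
Back-substitute for 1:
1 = 1×21 − 5×4
  = −5×25 + 6×21
  = 6×421 − 101×25
So 25⁻¹ ≡ −101 ≡ 320 (mod 421).

320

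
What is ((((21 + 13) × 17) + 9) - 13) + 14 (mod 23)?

21 + 13 = 34 ≡ 11 (mod 23)
11 × 17 = 187 ≡ 3 (mod 23)
3 + 9 = 12
12 - 13 = -1 ≡ 22 (mod 23)
22 + 14 = 36 ≡ 13 (mod 23)

13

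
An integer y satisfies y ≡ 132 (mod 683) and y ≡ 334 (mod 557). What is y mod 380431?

176346

683⁻¹ mod 557: 683×84 ≡ 1 (mod 557), so 683⁻¹ ≡ 84.
y = 132 + 683×((334 − 132)×84 mod 557) = 132 + 683×258 = 176346.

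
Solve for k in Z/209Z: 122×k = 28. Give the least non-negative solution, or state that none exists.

127

gcd(122, 209) = 1, so a unique solution mod 209 exists.
122⁻¹ ≡ 12 (mod 209).
k ≡ 12×28 ≡ 127 (mod 209).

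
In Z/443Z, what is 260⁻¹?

Apply the Euclidean algorithm and back-substitute:
443 = 1*260 + 183
260 = 1*183 + 77
183 = 2*77 + 29
77 = 2*29 + 19
29 = 1*19 + 10
19 = 1*10 + 9
10 = 1*9 + 1
9 = 9*1 + 0
gcd(260, 443) = 1, so the inverse exists.
Back-substitute for 1:
1 = 1*10 − 1*9
  = −1*19 + 2*10
  = 2*29 − 3*19
  = −3*77 + 8*29
  = 8*183 − 19*77
  = −19*260 + 27*183
  = 27*443 − 46*260
So 260⁻¹ ≡ −46 ≡ 397 (mod 443).

397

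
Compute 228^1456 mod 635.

611

1456 in binary is 10110110000, i.e. 1456 = 1024 + 256 + 128 + 32 + 16.
228^1 ≡ 228 (mod 635)
228^2 ≡ 228^2 = 51984 ≡ 549 (mod 635)
228^4 ≡ 549^2 = 301401 ≡ 411 (mod 635)
228^8 ≡ 411^2 = 168921 ≡ 11 (mod 635)
228^16 ≡ 11^2 = 121 (mod 635)
228^32 ≡ 121^2 = 14641 ≡ 36 (mod 635)
228^64 ≡ 36^2 = 1296 ≡ 26 (mod 635)
228^128 ≡ 26^2 = 676 ≡ 41 (mod 635)
228^256 ≡ 41^2 = 1681 ≡ 411 (mod 635)
228^512 ≡ 411^2 = 168921 ≡ 11 (mod 635)
228^1024 ≡ 11^2 = 121 (mod 635)
228^1456 = 228^1024 * 228^256 * 228^128 * 228^32 * 228^16 ≡ 121 * 411 * 41 * 36 * 121 (mod 635).
Accumulate the product:
121 * 411 = 49731 ≡ 201
201 * 41 = 8241 ≡ 621
621 * 36 = 22356 ≡ 131
131 * 121 = 15851 ≡ 611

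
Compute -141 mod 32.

-141 = -5×32 + 19, so -141 ≡ 19 (mod 32).

19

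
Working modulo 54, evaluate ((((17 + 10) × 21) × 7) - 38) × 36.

36

17 + 10 = 27
27 × 21 = 567 ≡ 27 (mod 54)
27 × 7 = 189 ≡ 27 (mod 54)
27 - 38 = -11 ≡ 43 (mod 54)
43 × 36 = 1548 ≡ 36 (mod 54)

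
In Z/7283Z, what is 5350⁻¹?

957

Run the extended Euclidean algorithm:
7283 = 1×5350 + 1933
5350 = 2×1933 + 1484
1933 = 1×1484 + 449
1484 = 3×449 + 137
449 = 3×137 + 38
137 = 3×38 + 23
38 = 1×23 + 15
23 = 1×15 + 8
15 = 1×8 + 7
8 = 1×7 + 1
7 = 7×1 + 0
gcd(5350, 7283) = 1, so the inverse exists.
Back-substitute for 1:
1 = 1×8 − 1×7
  = −1×15 + 2×8
  = 2×23 − 3×15
  = −3×38 + 5×23
  = 5×137 − 18×38
  = −18×449 + 59×137
  = 59×1484 − 195×449
  = −195×1933 + 254×1484
  = 254×5350 − 703×1933
  = −703×7283 + 957×5350
So 5350⁻¹ ≡ 957 (mod 7283).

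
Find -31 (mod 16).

-31 = -2·16 + 1, so -31 ≡ 1 (mod 16).

1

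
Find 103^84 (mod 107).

23

Using repeated squaring:
84 in binary is 1010100, i.e. 84 = 64 + 16 + 4.
103^1 ≡ 103 (mod 107)
103^2 ≡ 103^2 = 10609 ≡ 16 (mod 107)
103^4 ≡ 16^2 = 256 ≡ 42 (mod 107)
103^8 ≡ 42^2 = 1764 ≡ 52 (mod 107)
103^16 ≡ 52^2 = 2704 ≡ 29 (mod 107)
103^32 ≡ 29^2 = 841 ≡ 92 (mod 107)
103^64 ≡ 92^2 = 8464 ≡ 11 (mod 107)
103^84 = 103^64 · 103^16 · 103^4 ≡ 11 · 29 · 42 (mod 107).
Accumulate the product:
11 · 29 = 319 ≡ 105
105 · 42 = 4410 ≡ 23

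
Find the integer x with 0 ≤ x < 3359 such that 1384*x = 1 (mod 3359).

449

Run the extended Euclidean algorithm:
3359 = 2×1384 + 591
1384 = 2×591 + 202
591 = 2×202 + 187
202 = 1×187 + 15
187 = 12×15 + 7
15 = 2×7 + 1
7 = 7×1 + 0
gcd(1384, 3359) = 1, so the inverse exists.
Bézout: 1 = −185×3359 + 449×1384.
So 1384⁻¹ ≡ 449 (mod 3359).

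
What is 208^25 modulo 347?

206

25 in binary is 11001, i.e. 25 = 16 + 8 + 1.
208^1 ≡ 208 (mod 347)
208^2 ≡ 208^2 = 43264 ≡ 236 (mod 347)
208^4 ≡ 236^2 = 55696 ≡ 176 (mod 347)
208^8 ≡ 176^2 = 30976 ≡ 93 (mod 347)
208^16 ≡ 93^2 = 8649 ≡ 321 (mod 347)
208^25 = 208^16 * 208^8 * 208^1 ≡ 321 * 93 * 208 (mod 347).
Accumulate the product:
321 * 93 = 29853 ≡ 11
11 * 208 = 2288 ≡ 206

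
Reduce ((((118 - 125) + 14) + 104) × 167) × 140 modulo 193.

102

118 - 125 = -7 ≡ 186 (mod 193)
186 + 14 = 200 ≡ 7 (mod 193)
7 + 104 = 111
111 × 167 = 18537 ≡ 9 (mod 193)
9 × 140 = 1260 ≡ 102 (mod 193)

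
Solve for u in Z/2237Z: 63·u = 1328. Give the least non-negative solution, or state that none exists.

gcd(63, 2237) = 1, so a unique solution mod 2237 exists.
63⁻¹ ≡ 2166 (mod 2237).
u ≡ 2166·1328 ≡ 1903 (mod 2237).

1903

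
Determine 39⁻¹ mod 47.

Apply the Euclidean algorithm and back-substitute:
47 = 1×39 + 8
39 = 4×8 + 7
8 = 1×7 + 1
7 = 7×1 + 0
gcd(39, 47) = 1, so the inverse exists.
Back-substitute for 1:
1 = 1×8 − 1×7
  = −1×39 + 5×8
  = 5×47 − 6×39
So 39⁻¹ ≡ −6 ≡ 41 (mod 47).

41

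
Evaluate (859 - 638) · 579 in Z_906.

213

859 - 638 = 221
221 · 579 = 127959 ≡ 213 (mod 906)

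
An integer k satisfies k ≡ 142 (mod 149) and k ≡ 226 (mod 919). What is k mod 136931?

84774

149⁻¹ mod 919: 149×882 ≡ 1 (mod 919), so 149⁻¹ ≡ 882.
k = 142 + 149×((226 − 142)×882 mod 919) = 142 + 149×568 = 84774.
Check: 84774 mod 149 = 142, 84774 mod 919 = 226. ✓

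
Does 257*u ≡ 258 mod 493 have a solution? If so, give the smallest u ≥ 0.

95

gcd(257, 493) = 1, so a unique solution mod 493 exists.
257⁻¹ ≡ 94 (mod 493).
u ≡ 94*258 ≡ 95 (mod 493).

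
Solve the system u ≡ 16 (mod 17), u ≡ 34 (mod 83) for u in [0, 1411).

781

17⁻¹ mod 83: 17·44 ≡ 1 (mod 83), so 17⁻¹ ≡ 44.
u = 16 + 17·((34 − 16)·44 mod 83) = 16 + 17·45 = 781.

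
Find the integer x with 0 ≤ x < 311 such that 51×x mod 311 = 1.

Run the extended Euclidean algorithm:
311 = 6*51 + 5
51 = 10*5 + 1
5 = 5*1 + 0
gcd(51, 311) = 1, so the inverse exists.
Bézout: 1 = −10*311 + 61*51.
So 51⁻¹ ≡ 61 (mod 311).

61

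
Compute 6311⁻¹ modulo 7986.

1745

Apply the Euclidean algorithm and back-substitute:
7986 = 1×6311 + 1675
6311 = 3×1675 + 1286
1675 = 1×1286 + 389
1286 = 3×389 + 119
389 = 3×119 + 32
119 = 3×32 + 23
32 = 1×23 + 9
23 = 2×9 + 5
9 = 1×5 + 4
5 = 1×4 + 1
4 = 4×1 + 0
gcd(6311, 7986) = 1, so the inverse exists.
Back-substitute for 1:
1 = 1×5 − 1×4
  = −1×9 + 2×5
  = 2×23 − 5×9
  = −5×32 + 7×23
  = 7×119 − 26×32
  = −26×389 + 85×119
  = 85×1286 − 281×389
  = −281×1675 + 366×1286
  = 366×6311 − 1379×1675
  = −1379×7986 + 1745×6311
So 6311⁻¹ ≡ 1745 (mod 7986).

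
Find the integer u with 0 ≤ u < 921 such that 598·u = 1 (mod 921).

921 = 1*598 + 323
598 = 1*323 + 275
323 = 1*275 + 48
275 = 5*48 + 35
48 = 1*35 + 13
35 = 2*13 + 9
13 = 1*9 + 4
9 = 2*4 + 1
4 = 4*1 + 0
gcd(598, 921) = 1, so the inverse exists.
Bézout: 1 = −137*921 + 211*598.
So 598⁻¹ ≡ 211 (mod 921).

211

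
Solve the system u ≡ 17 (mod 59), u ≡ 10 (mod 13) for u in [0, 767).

725

59⁻¹ mod 13: 59×2 ≡ 1 (mod 13), so 59⁻¹ ≡ 2.
u = 17 + 59×((10 − 17)×2 mod 13) = 17 + 59×12 = 725.
Check: 725 mod 59 = 17, 725 mod 13 = 10. ✓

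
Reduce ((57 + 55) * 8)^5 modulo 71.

51

57 + 55 = 112 ≡ 41 (mod 71)
41 * 8 = 328 ≡ 44 (mod 71)
(44)^5 ≡ 51 (mod 71)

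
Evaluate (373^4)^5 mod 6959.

(373)^4 ≡ 2601 (mod 6959)
(2601)^5 ≡ 798 (mod 6959)

798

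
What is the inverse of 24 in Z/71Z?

By the extended Euclidean algorithm:
71 = 2*24 + 23
24 = 1*23 + 1
23 = 23*1 + 0
gcd(24, 71) = 1, so the inverse exists.
Bézout: 1 = −1*71 + 3*24.
So 24⁻¹ ≡ 3 (mod 71).

3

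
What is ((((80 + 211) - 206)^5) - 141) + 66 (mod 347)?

138

80 + 211 = 291
291 - 206 = 85
(85)^5 ≡ 213 (mod 347)
213 - 141 = 72
72 + 66 = 138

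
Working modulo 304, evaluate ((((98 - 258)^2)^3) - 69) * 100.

268

98 - 258 = -160 ≡ 144 (mod 304)
(144)^2 ≡ 64 (mod 304)
(64)^3 ≡ 96 (mod 304)
96 - 69 = 27
27 * 100 = 2700 ≡ 268 (mod 304)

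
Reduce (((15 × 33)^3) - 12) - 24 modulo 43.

34

15 × 33 = 495 ≡ 22 (mod 43)
(22)^3 ≡ 27 (mod 43)
27 - 12 = 15
15 - 24 = -9 ≡ 34 (mod 43)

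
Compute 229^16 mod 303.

157

Using repeated squaring:
229^1 ≡ 229 (mod 303)
229^2 ≡ 229^2 = 52441 ≡ 22 (mod 303)
229^4 ≡ 22^2 = 484 ≡ 181 (mod 303)
229^8 ≡ 181^2 = 32761 ≡ 37 (mod 303)
229^16 ≡ 37^2 = 1369 ≡ 157 (mod 303)
So 229^16 ≡ 157 (mod 303).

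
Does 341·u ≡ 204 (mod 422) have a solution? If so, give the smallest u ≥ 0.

gcd(341, 422) = 1, so a unique solution mod 422 exists.
341⁻¹ ≡ 323 (mod 422).
u ≡ 323·204 ≡ 60 (mod 422).

60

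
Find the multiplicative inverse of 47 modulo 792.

455

Run the extended Euclidean algorithm:
792 = 16*47 + 40
47 = 1*40 + 7
40 = 5*7 + 5
7 = 1*5 + 2
5 = 2*2 + 1
2 = 2*1 + 0
gcd(47, 792) = 1, so the inverse exists.
Back-substitute for 1:
1 = 1*5 − 2*2
  = −2*7 + 3*5
  = 3*40 − 17*7
  = −17*47 + 20*40
  = 20*792 − 337*47
So 47⁻¹ ≡ −337 ≡ 455 (mod 792).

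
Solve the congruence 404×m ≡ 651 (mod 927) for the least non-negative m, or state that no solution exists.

gcd(404, 927) = 1, so a unique solution mod 927 exists.
404⁻¹ ≡ 296 (mod 927).
m ≡ 296×651 ≡ 807 (mod 927).

807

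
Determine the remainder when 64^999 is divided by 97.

999 in binary is 1111100111, i.e. 999 = 512 + 256 + 128 + 64 + 32 + 4 + 2 + 1.
64^1 ≡ 64 (mod 97)
64^2 ≡ 64^2 = 4096 ≡ 22 (mod 97)
64^4 ≡ 22^2 = 484 ≡ 96 (mod 97)
64^8 ≡ 96^2 = 9216 ≡ 1 (mod 97)
64^16 ≡ 1^2 = 1 (mod 97)
64^32 ≡ 1^2 = 1 (mod 97)
64^64 ≡ 1^2 = 1 (mod 97)
64^128 ≡ 1^2 = 1 (mod 97)
64^256 ≡ 1^2 = 1 (mod 97)
64^512 ≡ 1^2 = 1 (mod 97)
64^999 = 64^512 · 64^256 · 64^128 · 64^64 · 64^32 · 64^4 · 64^2 · 64^1 ≡ 1 · 1 · 1 · 1 · 1 · 96 · 22 · 64 (mod 97).
Accumulate the product:
1 · 1 = 1
1 · 1 = 1
1 · 1 = 1
1 · 1 = 1
1 · 96 = 96
96 · 22 = 2112 ≡ 75
75 · 64 = 4800 ≡ 47

47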